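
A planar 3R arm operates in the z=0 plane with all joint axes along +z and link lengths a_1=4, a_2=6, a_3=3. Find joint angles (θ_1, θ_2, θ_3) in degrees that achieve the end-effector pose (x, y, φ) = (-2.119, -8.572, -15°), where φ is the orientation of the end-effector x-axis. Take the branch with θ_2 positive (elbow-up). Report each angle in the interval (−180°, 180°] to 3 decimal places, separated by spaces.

wrist centre = target − a_3·(cos φ, sin φ) = (-5.0168, -7.7955)
cos θ_2 = (85.9385−4²−6²)/(2·4·6) = 0.7071; θ_2 = 45.0044° (elbow-up)
β = atan2(-7.7955,-5.0168) = -122.7631°; ψ = atan2(4.2430,8.2423) = 27.2384°
θ_1 = β − ψ = -150.0015°
θ_3 = φ − θ_1 − θ_2 = 89.9971° (wrapped to (-180°,180°])

-150.001 45.004 89.997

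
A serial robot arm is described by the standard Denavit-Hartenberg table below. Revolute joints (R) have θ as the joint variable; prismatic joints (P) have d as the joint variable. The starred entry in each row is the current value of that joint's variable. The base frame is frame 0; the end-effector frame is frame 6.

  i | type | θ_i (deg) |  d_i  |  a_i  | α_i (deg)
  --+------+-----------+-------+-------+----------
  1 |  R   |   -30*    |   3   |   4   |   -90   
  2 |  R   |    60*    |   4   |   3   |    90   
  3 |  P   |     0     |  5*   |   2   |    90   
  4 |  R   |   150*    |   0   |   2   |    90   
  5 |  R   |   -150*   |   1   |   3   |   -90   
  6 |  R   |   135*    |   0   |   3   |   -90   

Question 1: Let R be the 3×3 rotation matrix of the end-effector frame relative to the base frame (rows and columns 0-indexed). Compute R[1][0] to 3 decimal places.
0.047

End-effector x-axis (col 0 of R) = (-0.7891,0.0474,0.6124)
R[1][0] = 0.0474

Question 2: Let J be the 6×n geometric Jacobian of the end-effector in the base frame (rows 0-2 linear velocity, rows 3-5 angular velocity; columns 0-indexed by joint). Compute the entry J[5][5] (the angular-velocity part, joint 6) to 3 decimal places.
0.500

axis z_5 = (0.4330,0.7500,0.5000); lever o_n−o_5 = (-2.3674,0.1421,1.8371)
cross product → J_v[:, 5] = (1.3068,-1.9792,1.8371)
J_ω[:, 5] = z_5
entry J[5][5] = 0.5000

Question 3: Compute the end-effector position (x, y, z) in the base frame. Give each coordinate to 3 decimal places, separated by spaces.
10.628 -1.010 2.409

after link 1: o_1 = (3.4641, -2.0000, 3.0000)
after link 2: o_2 = (6.7631, 0.7141, 0.4019)
after link 3: o_3 = (11.3792, -1.9510, 1.1699)
after link 4: o_4 = (11.3792, -1.9510, 3.1699)
after link 5: o_5 = (12.9952, -1.1519, 0.5718)
after link 6: o_6 = (10.6277, -1.0098, 2.4089)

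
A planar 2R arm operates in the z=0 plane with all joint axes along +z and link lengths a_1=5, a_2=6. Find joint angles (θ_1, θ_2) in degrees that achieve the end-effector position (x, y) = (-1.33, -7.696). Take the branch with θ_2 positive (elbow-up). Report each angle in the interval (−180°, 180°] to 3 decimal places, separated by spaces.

-150.001 90.003

cos θ_2 = (60.9973−5²−6²)/(2·5·6) = -0.0000; θ_2 = 90.0026° (elbow-up)
β = atan2(-7.6960,-1.3300) = -99.8048°; ψ = atan2(6.0000,4.9997) = 50.1959°
θ_1 = β − ψ = -150.0008°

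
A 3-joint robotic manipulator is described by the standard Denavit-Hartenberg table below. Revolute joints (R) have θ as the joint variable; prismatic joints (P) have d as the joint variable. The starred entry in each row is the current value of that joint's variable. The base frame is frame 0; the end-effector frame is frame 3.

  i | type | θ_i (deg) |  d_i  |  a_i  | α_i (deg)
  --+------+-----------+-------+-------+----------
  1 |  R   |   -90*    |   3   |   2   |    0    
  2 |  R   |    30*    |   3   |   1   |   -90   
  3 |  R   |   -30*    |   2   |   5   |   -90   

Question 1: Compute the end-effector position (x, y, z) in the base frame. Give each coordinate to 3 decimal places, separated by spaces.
after link 1: o_1 = (0.0000, -2.0000, 3.0000)
after link 2: o_2 = (0.5000, -2.8660, 6.0000)
after link 3: o_3 = (4.3971, -5.6160, 8.5000)

4.397 -5.616 8.500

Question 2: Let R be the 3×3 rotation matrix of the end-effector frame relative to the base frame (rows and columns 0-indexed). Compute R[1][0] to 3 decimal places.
-0.750

End-effector x-axis (col 0 of R) = (0.4330,-0.7500,0.5000)
R[1][0] = -0.7500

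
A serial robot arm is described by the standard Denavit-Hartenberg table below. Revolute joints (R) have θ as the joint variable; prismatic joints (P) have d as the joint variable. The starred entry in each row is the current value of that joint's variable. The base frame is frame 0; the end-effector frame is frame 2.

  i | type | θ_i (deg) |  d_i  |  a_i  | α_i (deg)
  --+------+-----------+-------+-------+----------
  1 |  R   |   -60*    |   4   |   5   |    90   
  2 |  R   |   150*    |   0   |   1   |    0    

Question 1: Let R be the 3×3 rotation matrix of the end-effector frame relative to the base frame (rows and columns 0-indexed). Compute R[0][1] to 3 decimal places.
End-effector y-axis (col 1 of R) = (-0.2500,0.4330,-0.8660)
R[0][1] = -0.2500

-0.250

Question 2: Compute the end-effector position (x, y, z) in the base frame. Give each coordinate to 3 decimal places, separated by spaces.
2.067 -3.580 4.500

after link 1: o_1 = (2.5000, -4.3301, 4.0000)
after link 2: o_2 = (2.0670, -3.5801, 4.5000)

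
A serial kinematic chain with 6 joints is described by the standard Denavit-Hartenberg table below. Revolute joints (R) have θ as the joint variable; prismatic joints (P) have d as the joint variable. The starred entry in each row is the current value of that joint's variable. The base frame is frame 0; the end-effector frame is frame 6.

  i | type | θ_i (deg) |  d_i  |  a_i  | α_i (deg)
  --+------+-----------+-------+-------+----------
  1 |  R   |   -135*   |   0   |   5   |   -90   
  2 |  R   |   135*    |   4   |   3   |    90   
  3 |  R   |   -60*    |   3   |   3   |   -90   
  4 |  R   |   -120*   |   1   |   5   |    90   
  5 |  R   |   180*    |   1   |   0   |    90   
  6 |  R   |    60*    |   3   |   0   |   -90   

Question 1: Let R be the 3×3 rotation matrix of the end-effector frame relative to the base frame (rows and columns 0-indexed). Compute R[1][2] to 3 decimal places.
End-effector z-axis (col 2 of R) = (0.0638,-0.9968,-0.0474)
R[1][2] = -0.9968

-0.997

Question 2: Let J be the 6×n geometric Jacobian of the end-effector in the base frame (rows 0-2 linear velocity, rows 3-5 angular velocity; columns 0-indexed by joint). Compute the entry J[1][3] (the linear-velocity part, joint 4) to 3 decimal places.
axis z_3 = (0.7866,0.0795,-0.6124); lever o_n−o_3 = (2.4510,-4.5000,-3.9677)
cross product → J_v[:, 3] = (-3.0709,1.6200,-3.7343)
J_ω[:, 3] = z_3
entry J[1][3] = 1.6200

1.620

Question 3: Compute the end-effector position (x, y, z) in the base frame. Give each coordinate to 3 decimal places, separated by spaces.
after link 1: o_1 = (-3.5355, -3.5355, 0.0000)
after link 2: o_2 = (0.7929, -4.8640, -2.1213)
after link 3: o_3 = (-1.7942, -3.7768, -5.3033)
after link 4: o_4 = (-2.2668, -8.0184, -8.0937)
after link 5: o_5 = (-1.7030, -8.5152, -7.4339)
after link 6: o_6 = (0.6567, -8.2768, -9.2710)

0.657 -8.277 -9.271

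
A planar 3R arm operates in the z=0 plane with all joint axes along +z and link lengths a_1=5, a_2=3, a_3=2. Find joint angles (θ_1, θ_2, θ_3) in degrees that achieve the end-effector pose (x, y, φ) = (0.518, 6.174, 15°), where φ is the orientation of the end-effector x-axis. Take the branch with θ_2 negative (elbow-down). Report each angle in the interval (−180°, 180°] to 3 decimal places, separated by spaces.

wrist centre = target − a_3·(cos φ, sin φ) = (-1.4139, 5.6564)
cos θ_2 = (33.9934−5²−3²)/(2·5·3) = -0.0002; θ_2 = -90.0126° (elbow-down)
β = atan2(5.6564,-1.4139) = 104.0340°; ψ = atan2(-3.0000,4.9993) = -30.9671°
θ_1 = β − ψ = 135.0011°
θ_3 = φ − θ_1 − θ_2 = -29.9885° (wrapped to (-180°,180°])

135.001 -90.013 -29.988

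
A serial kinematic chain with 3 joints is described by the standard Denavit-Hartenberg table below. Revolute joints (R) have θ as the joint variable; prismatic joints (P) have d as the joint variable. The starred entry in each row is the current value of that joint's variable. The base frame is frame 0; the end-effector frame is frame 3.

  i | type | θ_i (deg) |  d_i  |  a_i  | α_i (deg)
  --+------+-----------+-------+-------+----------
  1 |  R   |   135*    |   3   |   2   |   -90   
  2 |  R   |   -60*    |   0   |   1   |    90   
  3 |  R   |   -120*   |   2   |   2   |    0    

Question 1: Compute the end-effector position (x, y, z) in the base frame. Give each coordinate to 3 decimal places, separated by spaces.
after link 1: o_1 = (-1.4142, 1.4142, 3.0000)
after link 2: o_2 = (-1.7678, 1.7678, 3.8660)
after link 3: o_3 = (1.0353, 1.4142, 4.0000)

1.035 1.414 4.000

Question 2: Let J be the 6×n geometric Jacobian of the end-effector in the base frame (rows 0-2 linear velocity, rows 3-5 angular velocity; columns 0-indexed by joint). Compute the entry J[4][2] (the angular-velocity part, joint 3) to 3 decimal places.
-0.612

axis z_2 = (0.6124,-0.6124,0.5000); lever o_n−o_2 = (2.8030,-0.3536,0.1340)
cross product → J_v[:, 2] = (0.0947,1.3195,1.5000)
J_ω[:, 2] = z_2
entry J[4][2] = -0.6124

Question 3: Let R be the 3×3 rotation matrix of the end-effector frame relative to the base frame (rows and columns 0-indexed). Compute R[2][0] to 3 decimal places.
-0.433

End-effector x-axis (col 0 of R) = (0.7891,0.4356,-0.4330)
R[2][0] = -0.4330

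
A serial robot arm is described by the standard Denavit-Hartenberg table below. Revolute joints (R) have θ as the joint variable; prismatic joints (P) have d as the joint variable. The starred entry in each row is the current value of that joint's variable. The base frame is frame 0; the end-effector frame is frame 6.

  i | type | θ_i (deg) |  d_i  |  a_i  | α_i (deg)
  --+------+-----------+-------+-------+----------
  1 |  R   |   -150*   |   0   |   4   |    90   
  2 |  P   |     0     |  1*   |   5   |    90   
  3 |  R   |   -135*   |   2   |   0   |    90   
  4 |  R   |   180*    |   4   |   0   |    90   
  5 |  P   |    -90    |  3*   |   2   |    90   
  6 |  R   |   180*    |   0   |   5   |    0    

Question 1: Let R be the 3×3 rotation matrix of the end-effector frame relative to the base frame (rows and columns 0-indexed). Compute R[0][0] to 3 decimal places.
End-effector x-axis (col 0 of R) = (0.2588,0.9659,-0.0000)
R[0][0] = 0.2588

0.259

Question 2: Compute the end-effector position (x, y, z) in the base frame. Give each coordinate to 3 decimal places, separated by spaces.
after link 1: o_1 = (-3.4641, -2.0000, 0.0000)
after link 2: o_2 = (-8.2942, -3.6340, 0.0000)
after link 3: o_3 = (-8.2942, -3.6340, -2.0000)
after link 4: o_4 = (-7.2590, 0.2297, -2.0000)
after link 5: o_5 = (-7.7766, -1.7021, -5.0000)
after link 6: o_6 = (-6.4825, 3.1275, -5.0000)

-6.482 3.128 -5.000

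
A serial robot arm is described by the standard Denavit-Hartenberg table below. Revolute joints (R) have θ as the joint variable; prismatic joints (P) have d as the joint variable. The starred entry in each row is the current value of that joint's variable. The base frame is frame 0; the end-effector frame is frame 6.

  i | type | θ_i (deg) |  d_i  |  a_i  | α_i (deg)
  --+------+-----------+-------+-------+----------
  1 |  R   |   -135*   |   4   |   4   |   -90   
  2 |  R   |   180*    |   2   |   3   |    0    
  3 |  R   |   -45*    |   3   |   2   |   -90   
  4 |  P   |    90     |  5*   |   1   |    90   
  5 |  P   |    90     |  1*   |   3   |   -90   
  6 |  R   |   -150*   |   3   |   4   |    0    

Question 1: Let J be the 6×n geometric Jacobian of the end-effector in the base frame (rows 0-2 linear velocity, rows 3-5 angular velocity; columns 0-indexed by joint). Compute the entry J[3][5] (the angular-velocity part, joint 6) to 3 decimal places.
axis z_5 = (0.7071,-0.7071,0.0000); lever o_n−o_5 = (1.3893,-2.8534,-3.8637)
cross product → J_v[:, 5] = (2.7321,2.7321,-1.0353)
J_ω[:, 5] = z_5
entry J[3][5] = 0.7071

0.707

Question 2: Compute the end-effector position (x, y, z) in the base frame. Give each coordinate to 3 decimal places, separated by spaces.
after link 1: o_1 = (-2.8284, -2.8284, 4.0000)
after link 2: o_2 = (0.7071, -2.1213, 4.0000)
after link 3: o_3 = (3.8284, -3.2426, 2.5858)
after link 4: o_4 = (5.6213, -0.0355, 6.1213)
after link 5: o_5 = (7.6213, 1.9645, 7.5355)
after link 6: o_6 = (9.0106, -0.8889, 3.6718)

9.011 -0.889 3.672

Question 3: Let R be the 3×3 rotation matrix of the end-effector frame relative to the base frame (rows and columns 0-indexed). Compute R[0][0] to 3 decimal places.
-0.183

End-effector x-axis (col 0 of R) = (-0.1830,-0.1830,-0.9659)
R[0][0] = -0.1830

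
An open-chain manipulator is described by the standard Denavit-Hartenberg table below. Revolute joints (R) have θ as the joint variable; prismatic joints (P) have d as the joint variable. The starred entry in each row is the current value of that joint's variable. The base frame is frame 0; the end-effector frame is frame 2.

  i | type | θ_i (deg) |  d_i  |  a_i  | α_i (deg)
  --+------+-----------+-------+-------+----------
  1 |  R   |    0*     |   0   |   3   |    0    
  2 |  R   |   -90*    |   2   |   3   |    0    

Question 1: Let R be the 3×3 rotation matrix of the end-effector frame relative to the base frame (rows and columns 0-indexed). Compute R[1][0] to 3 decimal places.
End-effector x-axis (col 0 of R) = (0.0000,-1.0000,0.0000)
R[1][0] = -1.0000

-1.000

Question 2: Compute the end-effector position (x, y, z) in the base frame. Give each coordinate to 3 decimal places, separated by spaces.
after link 1: o_1 = (3.0000, 0.0000, 0.0000)
after link 2: o_2 = (3.0000, -3.0000, 2.0000)

3.000 -3.000 2.000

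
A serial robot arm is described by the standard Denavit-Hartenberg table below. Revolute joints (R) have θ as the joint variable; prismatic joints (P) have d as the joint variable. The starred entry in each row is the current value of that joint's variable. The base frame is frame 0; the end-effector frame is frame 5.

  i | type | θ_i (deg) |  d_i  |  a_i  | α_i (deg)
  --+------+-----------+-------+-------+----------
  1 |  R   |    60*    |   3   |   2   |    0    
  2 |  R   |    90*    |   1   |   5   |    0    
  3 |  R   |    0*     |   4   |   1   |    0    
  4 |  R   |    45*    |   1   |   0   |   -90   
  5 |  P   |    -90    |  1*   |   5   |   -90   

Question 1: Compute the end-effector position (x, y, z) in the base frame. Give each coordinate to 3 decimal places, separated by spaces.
after link 1: o_1 = (1.0000, 1.7321, 3.0000)
after link 2: o_2 = (-3.3301, 4.2321, 4.0000)
after link 3: o_3 = (-4.1962, 4.7321, 8.0000)
after link 4: o_4 = (-4.1962, 4.7321, 9.0000)
after link 5: o_5 = (-3.9373, 3.7661, 14.0000)

-3.937 3.766 14.000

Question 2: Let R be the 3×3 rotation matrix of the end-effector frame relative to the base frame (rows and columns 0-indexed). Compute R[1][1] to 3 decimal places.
0.966

End-effector y-axis (col 1 of R) = (-0.2588,0.9659,-0.0000)
R[1][1] = 0.9659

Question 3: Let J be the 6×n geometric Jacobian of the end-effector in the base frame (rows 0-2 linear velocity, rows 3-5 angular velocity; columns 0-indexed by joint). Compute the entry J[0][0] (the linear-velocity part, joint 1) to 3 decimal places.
axis z_0 = ẑ; lever o_n−o_0 = (-3.9373,3.7661,14.0000)
cross product → J_v[:, 0] = (-3.7661,-3.9373,0.0000)
J_ω[:, 0] = z_0
entry J[0][0] = -3.7661

-3.766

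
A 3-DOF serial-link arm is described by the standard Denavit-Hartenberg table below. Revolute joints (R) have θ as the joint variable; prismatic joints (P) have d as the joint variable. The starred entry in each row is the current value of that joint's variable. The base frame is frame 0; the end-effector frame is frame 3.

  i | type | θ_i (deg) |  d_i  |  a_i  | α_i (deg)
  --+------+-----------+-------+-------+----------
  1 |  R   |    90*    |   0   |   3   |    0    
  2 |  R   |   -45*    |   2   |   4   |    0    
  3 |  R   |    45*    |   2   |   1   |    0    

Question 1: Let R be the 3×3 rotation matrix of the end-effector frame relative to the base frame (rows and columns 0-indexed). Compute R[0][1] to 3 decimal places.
End-effector y-axis (col 1 of R) = (-1.0000,0.0000,0.0000)
R[0][1] = -1.0000

-1.000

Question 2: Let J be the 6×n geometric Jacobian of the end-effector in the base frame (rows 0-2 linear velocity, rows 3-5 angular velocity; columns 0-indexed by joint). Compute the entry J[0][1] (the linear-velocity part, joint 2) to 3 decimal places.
axis z_1 = (0.0000,0.0000,1.0000); lever o_n−o_1 = (2.8284,3.8284,4.0000)
cross product → J_v[:, 1] = (-3.8284,2.8284,0.0000)
J_ω[:, 1] = z_1
entry J[0][1] = -3.8284

-3.828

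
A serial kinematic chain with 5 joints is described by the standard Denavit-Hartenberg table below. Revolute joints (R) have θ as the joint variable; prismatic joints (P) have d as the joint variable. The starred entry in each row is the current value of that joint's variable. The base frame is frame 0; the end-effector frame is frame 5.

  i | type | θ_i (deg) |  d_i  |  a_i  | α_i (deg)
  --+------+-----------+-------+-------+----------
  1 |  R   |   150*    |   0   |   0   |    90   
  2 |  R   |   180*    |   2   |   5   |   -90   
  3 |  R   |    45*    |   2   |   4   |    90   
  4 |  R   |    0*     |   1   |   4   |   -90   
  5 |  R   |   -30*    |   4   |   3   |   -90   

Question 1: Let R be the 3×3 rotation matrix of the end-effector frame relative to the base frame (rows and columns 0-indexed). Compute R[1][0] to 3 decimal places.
End-effector x-axis (col 0 of R) = (0.7071,-0.7071,0.0000)
R[1][0] = -0.7071

-0.707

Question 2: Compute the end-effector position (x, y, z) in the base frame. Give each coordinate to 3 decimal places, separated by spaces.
after link 1: o_1 = (0.0000, 0.0000, 0.0000)
after link 2: o_2 = (5.3301, -0.7679, 0.0000)
after link 3: o_3 = (6.3654, -4.6317, -2.0000)
after link 4: o_4 = (8.3666, -8.2365, -2.0000)
after link 5: o_5 = (10.4879, -10.3579, -6.0000)

10.488 -10.358 -6.000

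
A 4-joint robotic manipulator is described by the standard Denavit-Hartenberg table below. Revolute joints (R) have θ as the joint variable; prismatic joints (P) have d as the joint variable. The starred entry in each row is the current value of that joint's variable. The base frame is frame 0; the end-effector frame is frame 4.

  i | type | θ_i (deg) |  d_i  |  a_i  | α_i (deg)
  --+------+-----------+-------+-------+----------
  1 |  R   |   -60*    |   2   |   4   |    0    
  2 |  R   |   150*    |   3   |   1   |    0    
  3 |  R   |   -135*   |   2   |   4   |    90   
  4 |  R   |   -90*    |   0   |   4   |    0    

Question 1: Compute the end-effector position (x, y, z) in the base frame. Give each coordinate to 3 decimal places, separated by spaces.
4.828 -5.293 3.000

after link 1: o_1 = (2.0000, -3.4641, 2.0000)
after link 2: o_2 = (2.0000, -2.4641, 5.0000)
after link 3: o_3 = (4.8284, -5.2925, 7.0000)
after link 4: o_4 = (4.8284, -5.2925, 3.0000)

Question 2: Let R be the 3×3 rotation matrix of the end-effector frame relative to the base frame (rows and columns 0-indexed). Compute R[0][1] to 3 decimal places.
0.707

End-effector y-axis (col 1 of R) = (0.7071,-0.7071,0.0000)
R[0][1] = 0.7071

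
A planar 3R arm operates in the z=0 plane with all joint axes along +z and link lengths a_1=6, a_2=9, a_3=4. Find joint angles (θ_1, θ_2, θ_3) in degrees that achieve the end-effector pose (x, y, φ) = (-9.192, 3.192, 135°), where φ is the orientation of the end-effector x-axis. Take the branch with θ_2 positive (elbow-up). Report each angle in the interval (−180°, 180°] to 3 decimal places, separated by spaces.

wrist centre = target − a_3·(cos φ, sin φ) = (-6.3636, 0.3636)
cos θ_2 = (40.6272−6²−9²)/(2·6·9) = -0.7072; θ_2 = 135.0039° (elbow-up)
β = atan2(0.3636,-6.3636) = 176.7300°; ψ = atan2(6.3635,-0.3644) = 93.2774°
θ_1 = β − ψ = 83.4527°
θ_3 = φ − θ_1 − θ_2 = -83.4566° (wrapped to (-180°,180°])

83.453 135.004 -83.457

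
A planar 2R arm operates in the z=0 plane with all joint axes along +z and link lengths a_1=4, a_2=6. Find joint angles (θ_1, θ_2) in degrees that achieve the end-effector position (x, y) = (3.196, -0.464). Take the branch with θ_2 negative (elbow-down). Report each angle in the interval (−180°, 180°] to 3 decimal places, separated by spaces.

cos θ_2 = (10.4297−4²−6²)/(2·4·6) = -0.8660; θ_2 = -150.0026° (elbow-down)
β = atan2(-0.4640,3.1960) = -8.2606°; ψ = atan2(-2.9998,-1.1963) = -111.7418°
θ_1 = β − ψ = 103.4812°

103.481 -150.003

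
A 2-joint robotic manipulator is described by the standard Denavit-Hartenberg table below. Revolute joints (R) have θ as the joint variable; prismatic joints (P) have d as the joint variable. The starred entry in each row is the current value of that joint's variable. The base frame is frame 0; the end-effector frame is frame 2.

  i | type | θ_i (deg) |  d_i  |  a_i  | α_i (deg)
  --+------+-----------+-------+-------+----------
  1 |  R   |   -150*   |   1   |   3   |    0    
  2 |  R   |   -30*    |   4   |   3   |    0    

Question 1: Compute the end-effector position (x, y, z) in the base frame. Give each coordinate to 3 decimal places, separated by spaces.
after link 1: o_1 = (-2.5981, -1.5000, 1.0000)
after link 2: o_2 = (-5.5981, -1.5000, 5.0000)

-5.598 -1.500 5.000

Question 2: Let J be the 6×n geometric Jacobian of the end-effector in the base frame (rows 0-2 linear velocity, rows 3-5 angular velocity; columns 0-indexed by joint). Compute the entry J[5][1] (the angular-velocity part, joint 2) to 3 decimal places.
1.000

axis z_1 = (0.0000,0.0000,1.0000); lever o_n−o_1 = (-3.0000,0.0000,4.0000)
cross product → J_v[:, 1] = (0.0000,-3.0000,0.0000)
J_ω[:, 1] = z_1
entry J[5][1] = 1.0000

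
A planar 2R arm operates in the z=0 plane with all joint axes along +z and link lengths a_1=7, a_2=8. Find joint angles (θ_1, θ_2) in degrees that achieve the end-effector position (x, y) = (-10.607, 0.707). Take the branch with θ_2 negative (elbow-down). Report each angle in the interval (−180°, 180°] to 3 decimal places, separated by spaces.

cos θ_2 = (113.0083−7²−8²)/(2·7·8) = 0.0001; θ_2 = -89.9958° (elbow-down)
β = atan2(0.7070,-10.6070) = 176.1866°; ψ = atan2(-8.0000,7.0006) = -48.8117°
θ_1 = β − ψ = 224.9983°

-135.002 -89.996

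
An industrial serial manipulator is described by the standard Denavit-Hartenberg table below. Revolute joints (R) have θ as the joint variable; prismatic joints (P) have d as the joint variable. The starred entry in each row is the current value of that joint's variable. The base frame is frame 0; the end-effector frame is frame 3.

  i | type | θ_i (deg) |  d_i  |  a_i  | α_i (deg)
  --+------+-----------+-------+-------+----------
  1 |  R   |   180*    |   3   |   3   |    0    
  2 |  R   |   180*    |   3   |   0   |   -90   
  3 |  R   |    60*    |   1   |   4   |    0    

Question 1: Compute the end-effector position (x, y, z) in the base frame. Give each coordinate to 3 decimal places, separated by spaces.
-1.000 1.000 2.536

after link 1: o_1 = (-3.0000, 0.0000, 3.0000)
after link 2: o_2 = (-3.0000, 0.0000, 6.0000)
after link 3: o_3 = (-1.0000, 1.0000, 2.5359)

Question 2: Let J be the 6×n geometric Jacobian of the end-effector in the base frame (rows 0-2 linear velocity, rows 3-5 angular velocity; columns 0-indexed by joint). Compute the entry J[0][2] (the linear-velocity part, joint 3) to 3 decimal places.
axis z_2 = (0.0000,1.0000,0.0000); lever o_n−o_2 = (2.0000,1.0000,-3.4641)
cross product → J_v[:, 2] = (-3.4641,0.0000,-2.0000)
J_ω[:, 2] = z_2
entry J[0][2] = -3.4641

-3.464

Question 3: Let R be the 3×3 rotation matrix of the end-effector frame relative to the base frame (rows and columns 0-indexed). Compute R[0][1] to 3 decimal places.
End-effector y-axis (col 1 of R) = (-0.8660,0.0000,-0.5000)
R[0][1] = -0.8660

-0.866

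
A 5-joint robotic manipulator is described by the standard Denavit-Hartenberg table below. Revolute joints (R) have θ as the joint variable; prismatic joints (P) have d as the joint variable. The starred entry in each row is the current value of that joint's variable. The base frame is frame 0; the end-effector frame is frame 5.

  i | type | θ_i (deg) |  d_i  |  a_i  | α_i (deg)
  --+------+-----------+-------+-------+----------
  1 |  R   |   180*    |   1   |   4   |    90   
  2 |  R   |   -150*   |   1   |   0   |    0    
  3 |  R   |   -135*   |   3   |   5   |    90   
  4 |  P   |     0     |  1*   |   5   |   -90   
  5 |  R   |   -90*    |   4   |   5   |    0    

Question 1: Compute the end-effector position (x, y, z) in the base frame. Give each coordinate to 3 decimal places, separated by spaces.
-12.384 8.000 9.106

after link 1: o_1 = (-4.0000, 0.0000, 1.0000)
after link 2: o_2 = (-4.0000, 1.0000, 1.0000)
after link 3: o_3 = (-5.2941, 4.0000, 5.8296)
after link 4: o_4 = (-7.5541, 4.0000, 10.4004)
after link 5: o_5 = (-12.3837, 8.0000, 9.1063)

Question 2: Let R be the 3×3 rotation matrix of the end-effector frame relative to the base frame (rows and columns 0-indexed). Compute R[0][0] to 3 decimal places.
End-effector x-axis (col 0 of R) = (-0.9659,0.0000,-0.2588)
R[0][0] = -0.9659

-0.966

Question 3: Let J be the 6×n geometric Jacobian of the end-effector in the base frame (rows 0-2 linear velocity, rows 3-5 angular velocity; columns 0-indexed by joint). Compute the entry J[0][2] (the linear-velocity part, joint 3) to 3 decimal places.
8.106

axis z_2 = (0.0000,1.0000,0.0000); lever o_n−o_2 = (-8.3837,7.0000,8.1063)
cross product → J_v[:, 2] = (8.1063,-0.0000,8.3837)
J_ω[:, 2] = z_2
entry J[0][2] = 8.1063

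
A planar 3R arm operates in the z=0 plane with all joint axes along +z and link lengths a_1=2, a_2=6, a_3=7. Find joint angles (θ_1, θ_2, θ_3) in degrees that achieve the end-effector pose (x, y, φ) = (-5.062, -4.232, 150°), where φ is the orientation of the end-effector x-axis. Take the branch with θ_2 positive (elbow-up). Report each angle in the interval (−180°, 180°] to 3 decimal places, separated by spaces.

-105.262 30.002 -134.740

wrist centre = target − a_3·(cos φ, sin φ) = (1.0002, -7.7320)
cos θ_2 = (60.7842−2²−6²)/(2·2·6) = 0.8660; θ_2 = 30.0021° (elbow-up)
β = atan2(-7.7320,1.0002) = -82.6294°; ψ = atan2(3.0002,7.1960) = 22.6323°
θ_1 = β − ψ = -105.2617°
θ_3 = φ − θ_1 − θ_2 = -134.7403° (wrapped to (-180°,180°])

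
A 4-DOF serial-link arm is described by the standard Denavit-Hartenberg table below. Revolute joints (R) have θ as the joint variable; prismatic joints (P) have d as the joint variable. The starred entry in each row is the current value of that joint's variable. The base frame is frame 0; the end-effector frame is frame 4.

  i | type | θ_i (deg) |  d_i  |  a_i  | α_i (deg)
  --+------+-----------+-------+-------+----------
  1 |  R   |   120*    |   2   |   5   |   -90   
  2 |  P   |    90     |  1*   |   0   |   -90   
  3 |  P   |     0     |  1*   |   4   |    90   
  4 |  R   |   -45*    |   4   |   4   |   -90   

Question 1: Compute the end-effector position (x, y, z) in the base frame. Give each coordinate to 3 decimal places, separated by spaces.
after link 1: o_1 = (-2.5000, 4.3301, 2.0000)
after link 2: o_2 = (-3.3660, 3.8301, 2.0000)
after link 3: o_3 = (-2.8660, 2.9641, -2.0000)
after link 4: o_4 = (-7.7443, 3.4136, -4.8284)

-7.744 3.414 -4.828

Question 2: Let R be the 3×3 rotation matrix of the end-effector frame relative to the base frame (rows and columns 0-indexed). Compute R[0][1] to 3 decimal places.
End-effector y-axis (col 1 of R) = (0.8660,0.5000,-0.0000)
R[0][1] = 0.8660

0.866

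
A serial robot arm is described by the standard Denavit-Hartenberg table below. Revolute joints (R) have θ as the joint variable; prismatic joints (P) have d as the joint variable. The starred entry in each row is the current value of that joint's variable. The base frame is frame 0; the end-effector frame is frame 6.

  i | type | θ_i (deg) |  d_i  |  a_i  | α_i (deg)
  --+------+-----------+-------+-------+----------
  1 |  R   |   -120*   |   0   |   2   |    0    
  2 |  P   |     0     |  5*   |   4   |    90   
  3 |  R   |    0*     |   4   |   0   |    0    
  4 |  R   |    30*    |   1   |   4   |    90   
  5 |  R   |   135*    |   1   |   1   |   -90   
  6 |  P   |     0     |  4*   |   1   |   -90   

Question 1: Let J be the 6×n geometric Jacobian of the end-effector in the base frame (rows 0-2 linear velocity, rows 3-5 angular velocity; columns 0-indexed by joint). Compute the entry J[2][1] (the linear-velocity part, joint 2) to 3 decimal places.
prismatic axis z_1 = (0.0000,0.0000,1.0000)
J_v[:, 1] = z_1; J_ω[:, 1] = (0,0,0)
entry J[2][1] = 1.0000

1.000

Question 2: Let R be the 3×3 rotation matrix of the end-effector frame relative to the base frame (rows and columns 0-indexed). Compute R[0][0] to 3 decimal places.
End-effector x-axis (col 0 of R) = (-0.3062,0.8839,-0.3536)
R[0][0] = -0.3062

-0.306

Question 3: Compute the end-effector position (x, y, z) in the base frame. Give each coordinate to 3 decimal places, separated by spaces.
-6.250 -3.654 4.013

after link 1: o_1 = (-1.0000, -1.7321, 0.0000)
after link 2: o_2 = (-3.0000, -5.1962, 5.0000)
after link 3: o_3 = (-6.4641, -3.1962, 5.0000)
after link 4: o_4 = (-9.0622, -5.6962, 7.0000)
after link 5: o_5 = (-9.6184, -5.2453, 5.7804)
after link 6: o_6 = (-6.2503, -3.6543, 4.0127)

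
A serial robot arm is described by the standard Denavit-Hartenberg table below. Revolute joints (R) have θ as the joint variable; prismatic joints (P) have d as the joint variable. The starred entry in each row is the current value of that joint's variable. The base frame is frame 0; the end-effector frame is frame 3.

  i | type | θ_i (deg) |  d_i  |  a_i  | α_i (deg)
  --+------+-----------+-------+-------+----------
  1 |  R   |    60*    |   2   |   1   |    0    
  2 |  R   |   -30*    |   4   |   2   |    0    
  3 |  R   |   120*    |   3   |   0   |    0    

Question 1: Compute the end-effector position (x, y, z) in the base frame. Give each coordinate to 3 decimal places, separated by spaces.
after link 1: o_1 = (0.5000, 0.8660, 2.0000)
after link 2: o_2 = (2.2321, 1.8660, 6.0000)
after link 3: o_3 = (2.2321, 1.8660, 9.0000)

2.232 1.866 9.000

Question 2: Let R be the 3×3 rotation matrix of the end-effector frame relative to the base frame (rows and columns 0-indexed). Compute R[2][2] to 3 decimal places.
End-effector z-axis (col 2 of R) = (0.0000,0.0000,1.0000)
R[2][2] = 1.0000

1.000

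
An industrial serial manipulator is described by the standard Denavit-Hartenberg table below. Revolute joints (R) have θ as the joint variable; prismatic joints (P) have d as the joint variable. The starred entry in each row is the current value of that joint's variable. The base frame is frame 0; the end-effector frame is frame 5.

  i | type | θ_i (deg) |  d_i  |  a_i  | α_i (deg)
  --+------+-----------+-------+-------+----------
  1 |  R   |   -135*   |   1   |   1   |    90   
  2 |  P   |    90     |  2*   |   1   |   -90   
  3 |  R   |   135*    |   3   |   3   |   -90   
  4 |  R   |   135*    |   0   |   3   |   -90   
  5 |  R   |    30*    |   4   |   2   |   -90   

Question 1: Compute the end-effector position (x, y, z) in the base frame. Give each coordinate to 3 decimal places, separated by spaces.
-1.453 3.550 4.952

after link 1: o_1 = (-0.7071, -0.7071, 1.0000)
after link 2: o_2 = (-2.1213, 0.7071, 2.0000)
after link 3: o_3 = (1.5000, 1.3284, -0.1213)
after link 4: o_4 = (-1.0607, 0.8891, 1.3787)
after link 5: o_5 = (-1.4533, 3.5496, 4.9518)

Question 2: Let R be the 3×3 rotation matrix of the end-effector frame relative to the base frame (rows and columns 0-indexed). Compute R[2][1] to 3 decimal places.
End-effector y-axis (col 1 of R) = (-0.1464,-0.8536,-0.5000)
R[2][1] = -0.5000

-0.500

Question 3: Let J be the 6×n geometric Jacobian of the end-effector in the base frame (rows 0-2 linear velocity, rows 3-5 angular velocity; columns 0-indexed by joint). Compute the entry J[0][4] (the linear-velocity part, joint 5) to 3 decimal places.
1.720

axis z_4 = (0.1464,0.8536,0.5000); lever o_n−o_4 = (-0.3926,2.6606,3.5731)
cross product → J_v[:, 4] = (1.7196,-0.7196,0.7247)
J_ω[:, 4] = z_4
entry J[0][4] = 1.7196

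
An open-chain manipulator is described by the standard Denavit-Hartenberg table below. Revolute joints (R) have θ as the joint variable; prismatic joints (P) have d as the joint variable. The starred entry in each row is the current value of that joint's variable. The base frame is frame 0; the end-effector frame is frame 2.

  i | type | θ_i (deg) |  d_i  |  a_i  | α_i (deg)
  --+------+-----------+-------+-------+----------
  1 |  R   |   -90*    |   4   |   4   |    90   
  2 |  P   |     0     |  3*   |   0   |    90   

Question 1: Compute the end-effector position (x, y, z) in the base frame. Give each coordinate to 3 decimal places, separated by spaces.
after link 1: o_1 = (0.0000, -4.0000, 4.0000)
after link 2: o_2 = (-3.0000, -4.0000, 4.0000)

-3.000 -4.000 4.000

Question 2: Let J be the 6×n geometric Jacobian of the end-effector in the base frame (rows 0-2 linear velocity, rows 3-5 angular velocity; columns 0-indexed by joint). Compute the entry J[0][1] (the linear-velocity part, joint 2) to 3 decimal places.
-1.000

prismatic axis z_1 = (-1.0000,-0.0000,0.0000)
J_v[:, 1] = z_1; J_ω[:, 1] = (0,0,0)
entry J[0][1] = -1.0000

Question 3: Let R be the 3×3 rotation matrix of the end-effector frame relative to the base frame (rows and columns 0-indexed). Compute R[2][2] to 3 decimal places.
End-effector z-axis (col 2 of R) = (-0.0000,-0.0000,-1.0000)
R[2][2] = -1.0000

-1.000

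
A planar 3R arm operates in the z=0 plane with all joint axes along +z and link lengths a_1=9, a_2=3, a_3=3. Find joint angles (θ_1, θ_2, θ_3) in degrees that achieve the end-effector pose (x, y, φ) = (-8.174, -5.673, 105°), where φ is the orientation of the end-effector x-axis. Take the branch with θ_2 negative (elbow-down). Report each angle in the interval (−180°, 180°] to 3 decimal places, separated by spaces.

-119.998 -45.003 -89.999

wrist centre = target − a_3·(cos φ, sin φ) = (-7.3975, -8.5708)
cos θ_2 = (128.1819−9²−3²)/(2·9·3) = 0.7071; θ_2 = -45.0028° (elbow-down)
β = atan2(-8.5708,-7.3975) = -130.7979°; ψ = atan2(-2.1214,11.1212) = -10.7997°
θ_1 = β − ψ = -119.9982°
θ_3 = φ − θ_1 − θ_2 = -89.9990° (wrapped to (-180°,180°])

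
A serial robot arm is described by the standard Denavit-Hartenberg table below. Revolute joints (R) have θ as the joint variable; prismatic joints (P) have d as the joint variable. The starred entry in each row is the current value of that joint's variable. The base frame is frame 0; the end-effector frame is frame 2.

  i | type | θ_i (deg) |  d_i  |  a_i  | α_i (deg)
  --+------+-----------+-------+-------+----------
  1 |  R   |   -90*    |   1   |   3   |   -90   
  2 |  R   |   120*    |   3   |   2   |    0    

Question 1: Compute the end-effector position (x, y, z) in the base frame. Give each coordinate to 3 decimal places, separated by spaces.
3.000 -2.000 -0.732

after link 1: o_1 = (0.0000, -3.0000, 1.0000)
after link 2: o_2 = (3.0000, -2.0000, -0.7321)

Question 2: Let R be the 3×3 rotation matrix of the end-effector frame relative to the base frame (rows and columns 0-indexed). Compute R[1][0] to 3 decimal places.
0.500

End-effector x-axis (col 0 of R) = (0.0000,0.5000,-0.8660)
R[1][0] = 0.5000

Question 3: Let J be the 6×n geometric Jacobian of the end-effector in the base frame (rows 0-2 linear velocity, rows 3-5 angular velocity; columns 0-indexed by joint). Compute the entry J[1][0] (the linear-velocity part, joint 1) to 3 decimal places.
axis z_0 = ẑ; lever o_n−o_0 = (3.0000,-2.0000,-0.7321)
cross product → J_v[:, 0] = (2.0000,3.0000,-0.0000)
J_ω[:, 0] = z_0
entry J[1][0] = 3.0000

3.000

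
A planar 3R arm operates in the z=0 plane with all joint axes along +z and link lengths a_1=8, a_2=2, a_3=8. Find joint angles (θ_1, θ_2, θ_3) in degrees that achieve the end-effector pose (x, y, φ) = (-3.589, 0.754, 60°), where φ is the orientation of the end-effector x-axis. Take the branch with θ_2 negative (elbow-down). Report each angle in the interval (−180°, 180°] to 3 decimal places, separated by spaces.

wrist centre = target − a_3·(cos φ, sin φ) = (-7.5890, -6.1742)
cos θ_2 = (95.7137−8²−2²)/(2·8·2) = 0.8661; θ_2 = -29.9968° (elbow-down)
β = atan2(-6.1742,-7.5890) = -140.8691°; ψ = atan2(-0.9999,9.7321) = -5.8661°
θ_1 = β − ψ = -135.0030°
θ_3 = φ − θ_1 − θ_2 = -135.0002° (wrapped to (-180°,180°])

-135.003 -29.997 -135.000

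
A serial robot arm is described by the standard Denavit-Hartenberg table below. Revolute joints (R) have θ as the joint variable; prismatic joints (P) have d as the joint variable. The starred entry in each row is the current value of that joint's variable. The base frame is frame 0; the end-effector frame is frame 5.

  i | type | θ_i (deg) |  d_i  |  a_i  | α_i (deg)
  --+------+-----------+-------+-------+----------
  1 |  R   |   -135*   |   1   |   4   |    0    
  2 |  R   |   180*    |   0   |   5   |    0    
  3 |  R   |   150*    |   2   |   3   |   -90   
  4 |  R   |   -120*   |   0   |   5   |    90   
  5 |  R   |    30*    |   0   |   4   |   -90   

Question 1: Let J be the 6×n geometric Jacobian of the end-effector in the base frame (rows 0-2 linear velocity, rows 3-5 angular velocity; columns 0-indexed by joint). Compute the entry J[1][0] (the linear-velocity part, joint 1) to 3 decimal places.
2.415

axis z_0 = ẑ; lever o_n−o_0 = (2.4148,-0.9059,10.3301)
cross product → J_v[:, 0] = (0.9059,2.4148,-0.0000)
J_ω[:, 0] = z_0
entry J[1][0] = 2.4148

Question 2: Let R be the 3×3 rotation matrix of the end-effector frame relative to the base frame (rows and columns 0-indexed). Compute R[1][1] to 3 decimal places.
-0.224

End-effector y-axis (col 1 of R) = (-0.8365,-0.2241,0.5000)
R[1][1] = -0.2241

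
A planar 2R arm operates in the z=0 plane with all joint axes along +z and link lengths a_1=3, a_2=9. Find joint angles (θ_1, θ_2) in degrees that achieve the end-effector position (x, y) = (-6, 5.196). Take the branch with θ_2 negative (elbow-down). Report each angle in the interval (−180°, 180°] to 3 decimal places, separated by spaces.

-119.997 -120.002

cos θ_2 = (62.9984−3²−9²)/(2·3·9) = -0.5000; θ_2 = -120.0019° (elbow-down)
β = atan2(5.1960,-6.0000) = 139.1074°; ψ = atan2(-7.7941,-1.5003) = -100.8955°
θ_1 = β − ψ = 240.0029°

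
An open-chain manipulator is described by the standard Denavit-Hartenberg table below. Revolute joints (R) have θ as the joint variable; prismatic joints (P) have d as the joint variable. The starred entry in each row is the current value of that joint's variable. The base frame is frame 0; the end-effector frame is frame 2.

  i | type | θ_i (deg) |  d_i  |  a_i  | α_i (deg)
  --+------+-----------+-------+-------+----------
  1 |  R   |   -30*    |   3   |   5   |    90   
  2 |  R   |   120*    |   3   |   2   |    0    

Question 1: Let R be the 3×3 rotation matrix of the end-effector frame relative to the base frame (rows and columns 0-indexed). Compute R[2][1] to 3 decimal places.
-0.500

End-effector y-axis (col 1 of R) = (-0.7500,0.4330,-0.5000)
R[2][1] = -0.5000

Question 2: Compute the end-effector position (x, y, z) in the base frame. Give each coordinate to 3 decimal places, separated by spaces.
1.964 -4.598 4.732

after link 1: o_1 = (4.3301, -2.5000, 3.0000)
after link 2: o_2 = (1.9641, -4.5981, 4.7321)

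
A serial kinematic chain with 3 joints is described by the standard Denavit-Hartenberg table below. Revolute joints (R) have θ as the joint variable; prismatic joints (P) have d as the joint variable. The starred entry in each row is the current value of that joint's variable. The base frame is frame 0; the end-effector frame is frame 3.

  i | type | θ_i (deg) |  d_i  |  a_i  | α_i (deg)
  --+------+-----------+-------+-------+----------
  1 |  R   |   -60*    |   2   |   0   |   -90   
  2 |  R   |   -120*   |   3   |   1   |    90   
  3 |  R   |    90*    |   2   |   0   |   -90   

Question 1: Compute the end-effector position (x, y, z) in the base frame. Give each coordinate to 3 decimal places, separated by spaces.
after link 1: o_1 = (0.0000, 0.0000, 2.0000)
after link 2: o_2 = (2.3481, 1.9330, 2.8660)
after link 3: o_3 = (1.4821, 3.4330, 1.8660)

1.482 3.433 1.866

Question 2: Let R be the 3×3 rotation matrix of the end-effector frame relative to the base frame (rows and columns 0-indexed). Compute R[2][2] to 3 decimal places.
End-effector z-axis (col 2 of R) = (0.2500,-0.4330,-0.8660)
R[2][2] = -0.8660

-0.866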